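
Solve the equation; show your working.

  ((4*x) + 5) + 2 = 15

Step 1. [((4*x) + 5) + 2 = 15] 2 comes off first (subtract 2) ⇒ sub: (4*x) + 5 = 13.
Step 2. [(4*x) + 5 = 13] 5 comes off first (subtract 5). So sub: 4*x = 8.
Step 3. [4*x = 8] leading coefficient 4: divide by 4, so div: x = 2.

Answer: x ∈ {2}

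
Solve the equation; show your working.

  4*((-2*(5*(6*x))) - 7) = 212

Step 1. [4*((-2*(5*(6*x))) - 7) = 212] 4 out front; divide by 4, so div: (-2*(5*(6*x))) - 7 = 53.
Step 2. [(-2*(5*(6*x))) - 7 = 53] peel the -7: add 7 from each side ⇒ sub: -2*(5*(6*x)) = 60.
Step 3. [-2*(5*(6*x)) = 60] -2 out front; divide by -2 ⇒ div: 5*(6*x) = -30.
Step 4. [5*(6*x) = -30] LHS = 5·(…); ÷5 both sides ⇒ div: 6*x = -6.
Step 5. [6*x = -6] 6 out front; divide by 6, so div: x = -1.

Answer: x ∈ {-1}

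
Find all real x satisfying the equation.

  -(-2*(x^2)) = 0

Step 1. [-(-2*(x^2)) = 0] flip signs both sides, so neg: -2*(x^2) = 0.
Step 2. [-2*(x^2) = 0] leading coefficient -2: divide by -2 ⇒ div: x^2 = 0.
Step 3. [x^2 = 0] LHS squared, RHS 0 ≥ 0: apply √ (±) ⇒ sqrt: x = 0.

Answer: x ∈ {0}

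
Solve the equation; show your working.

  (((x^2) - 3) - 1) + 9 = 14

Step 1. [(((x^2) - 3) - 1) + 9 = 14] +9 is outermost — subtract 9 both sides. So sub: ((x^2) - 3) - 1 = 5.
Step 2. [((x^2) - 3) - 1 = 5] 1 comes off first (add 1). So sub: (x^2) - 3 = 6.
Step 3. [(x^2) - 3 = 6] -3 is outermost — add 3 both sides ⇒ sub: x^2 = 9.
Step 4. [x^2 = 9] LHS squared, RHS 9 ≥ 0: apply √ (±), so sqrt: x = 3 or -3.

Answer: x ∈ {-3, 3}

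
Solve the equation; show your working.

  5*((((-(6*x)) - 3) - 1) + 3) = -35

Step 1. [5*((((-(6*x)) - 3) - 1) + 3) = -35] divide by the outer 5, so div: (((-(6*x)) - 3) - 1) + 3 = -7.
Step 2. [(((-(6*x)) - 3) - 1) + 3 = -7] 3 comes off first (subtract 3), so sub: ((-(6*x)) - 3) - 1 = -10.
Step 3. [((-(6*x)) - 3) - 1 = -10] the outer -1 inverts by adding 1 ⇒ sub: (-(6*x)) - 3 = -9.
Step 4. [(-(6*x)) - 3 = -9] add 3: x sits inside (… - 3), so sub: -(6*x) = -6.
Step 5. [-(6*x) = -6] flip signs both sides. So neg: 6*x = 6.
Step 6. [6*x = 6] leading coefficient 6: divide by 6, so div: x = 1.

Answer: x ∈ {1}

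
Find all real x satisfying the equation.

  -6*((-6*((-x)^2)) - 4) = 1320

Step 1. [-6*((-6*((-x)^2)) - 4) = 1320] leading coefficient -6: divide by -6. So div: (-6*((-x)^2)) - 4 = -220.
Step 2. [(-6*((-x)^2)) - 4 = -220] peel the -4: add 4 from each side ⇒ sub: -6*((-x)^2) = -216.
Step 3. [-6*((-x)^2) = -216] -6·(inner) — divide through by -6. So div: (-x)^2 = 36.
Step 4. [(-x)^2 = 36] LHS squared, RHS 36 ≥ 0: apply √ (±). So sqrt: -x = 6 or -6.
Step 5. [-x = 6 or -6] LHS negated; negate both sides, so neg: x = -6 or 6.

Answer: x ∈ {-6, 6}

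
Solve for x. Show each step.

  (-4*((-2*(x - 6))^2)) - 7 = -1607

Step 1. [(-4*((-2*(x - 6))^2)) - 7 = -1607] peel the -7: add 7 from each side, so sub: -4*((-2*(x - 6))^2) = -1600.
Step 2. [-4*((-2*(x - 6))^2) = -1600] -4·(inner) — divide through by -4. So div: (-2*(x - 6))^2 = 400.
Step 3. [(-2*(x - 6))^2 = 400] 400 ≥ 0, LHS is (·)² — take ±√, so sqrt: -2*(x - 6) = 20 or -20.
Step 4. [-2*(x - 6) = 20 or -20] LHS = -2·(…); ÷-2 both sides ⇒ div: x - 6 = -10 or 10.
Step 5. [x - 6 = -10 or 10] 6 comes off first (add 6) ⇒ sub: x = -4 or 16.

Answer: x ∈ {-4, 16}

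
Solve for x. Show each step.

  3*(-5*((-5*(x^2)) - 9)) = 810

Step 1. [3*(-5*((-5*(x^2)) - 9)) = 810] 3·(inner) — divide through by 3 ⇒ div: -5*((-5*(x^2)) - 9) = 270.
Step 2. [-5*((-5*(x^2)) - 9) = 270] leading coefficient -5: divide by -5, so div: (-5*(x^2)) - 9 = -54.
Step 3. [(-5*(x^2)) - 9 = -54] 9 comes off first (add 9). So sub: -5*(x^2) = -45.
Step 4. [-5*(x^2) = -45] leading coefficient -5: divide by -5, so div: x^2 = 9.
Step 5. [x^2 = 9] LHS squared, RHS 9 ≥ 0: apply √ (±), so sqrt: x = 3 or -3.

Answer: x ∈ {-3, 3}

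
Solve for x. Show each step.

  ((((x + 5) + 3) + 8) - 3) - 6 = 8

Step 1. [((((x + 5) + 3) + 8) - 3) - 6 = 8] peel the -6: add 6 from each side. So sub: (((x + 5) + 3) + 8) - 3 = 14.
Step 2. [(((x + 5) + 3) + 8) - 3 = 14] peel the -3: add 3 from each side ⇒ sub: ((x + 5) + 3) + 8 = 17.
Step 3. [((x + 5) + 3) + 8 = 17] +8 is outermost — subtract 8 both sides, so sub: (x + 5) + 3 = 9.
Step 4. [(x + 5) + 3 = 9] subtract 3: x sits inside (… + 3) ⇒ sub: x + 5 = 6.
Step 5. [x + 5 = 6] the outer +5 inverts by subtracting 5, so sub: x = 1.

Answer: x ∈ {1}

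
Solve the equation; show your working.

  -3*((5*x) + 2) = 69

Step 1. [-3*((5*x) + 2) = 69] LHS = -3·(…); ÷-3 both sides. So div: (5*x) + 2 = -23.
Step 2. [(5*x) + 2 = -23] +2 is outermost — subtract 2 both sides ⇒ sub: 5*x = -25.
Step 3. [5*x = -25] divide by the outer 5, so div: x = -5.

Answer: x ∈ {-5}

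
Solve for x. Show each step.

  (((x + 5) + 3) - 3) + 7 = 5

Step 1. [(((x + 5) + 3) - 3) + 7 = 5] +7 is outermost — subtract 7 both sides, so sub: ((x + 5) + 3) - 3 = -2.
Step 2. [((x + 5) + 3) - 3 = -2] peel the -3: add 3 from each side, so sub: (x + 5) + 3 = 1.
Step 3. [(x + 5) + 3 = 1] 3 comes off first (subtract 3), so sub: x + 5 = -2.
Step 4. [x + 5 = -2] subtract 5: x sits inside (… + 5), so sub: x = -7.

Answer: x ∈ {-7}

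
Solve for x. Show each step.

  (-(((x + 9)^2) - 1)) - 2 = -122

Step 1. [(-(((x + 9)^2) - 1)) - 2 = -122] the outer -2 inverts by adding 2, so sub: -(((x + 9)^2) - 1) = -120.
Step 2. [-(((x + 9)^2) - 1) = -120] flip signs both sides. So neg: ((x + 9)^2) - 1 = 120.
Step 3. [((x + 9)^2) - 1 = 120] the outer -1 inverts by adding 1 ⇒ sub: (x + 9)^2 = 121.
Step 4. [(x + 9)^2 = 121] √ both sides: 121 ≥ 0 gives two branches, so sqrt: x + 9 = 11 or -11.
Step 5. [x + 9 = 11 or -11] peel the +9: subtract 9 from each side. So sub: x = 2 or -20.

Answer: x ∈ {-20, 2}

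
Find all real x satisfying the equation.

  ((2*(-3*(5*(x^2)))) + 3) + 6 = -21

Step 1. [((2*(-3*(5*(x^2)))) + 3) + 6 = -21] subtract 6: x sits inside (… + 6), so sub: (2*(-3*(5*(x^2)))) + 3 = -27.
Step 2. [(2*(-3*(5*(x^2)))) + 3 = -27] subtract 3: x sits inside (… + 3). So sub: 2*(-3*(5*(x^2))) = -30.
Step 3. [2*(-3*(5*(x^2))) = -30] LHS = 2·(…); ÷2 both sides, so div: -3*(5*(x^2)) = -15.
Step 4. [-3*(5*(x^2)) = -15] leading coefficient -3: divide by -3, so div: 5*(x^2) = 5.
Step 5. [5*(x^2) = 5] LHS = 5·(…); ÷5 both sides, so div: x^2 = 1.
Step 6. [x^2 = 1] √ both sides: 1 ≥ 0 gives two branches. So sqrt: x = 1 or -1.

Answer: x ∈ {-1, 1}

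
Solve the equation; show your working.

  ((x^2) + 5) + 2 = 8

Step 1. [((x^2) + 5) + 2 = 8] peel the +2: subtract 2 from each side, so sub: (x^2) + 5 = 6.
Step 2. [(x^2) + 5 = 6] 5 comes off first (subtract 5). So sub: x^2 = 1.
Step 3. [x^2 = 1] √ both sides: 1 ≥ 0 gives two branches. So sqrt: x = 1 or -1.

Answer: x ∈ {-1, 1}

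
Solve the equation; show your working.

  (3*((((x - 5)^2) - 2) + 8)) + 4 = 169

Step 1. [(3*((((x - 5)^2) - 2) + 8)) + 4 = 169] the outer +4 inverts by subtracting 4. So sub: 3*((((x - 5)^2) - 2) + 8) = 165.
Step 2. [3*((((x - 5)^2) - 2) + 8) = 165] 3·(inner) — divide through by 3, so div: (((x - 5)^2) - 2) + 8 = 55.
Step 3. [(((x - 5)^2) - 2) + 8 = 55] 8 comes off first (subtract 8), so sub: ((x - 5)^2) - 2 = 47.
Step 4. [((x - 5)^2) - 2 = 47] the outer -2 inverts by adding 2. So sub: (x - 5)^2 = 49.
Step 5. [(x - 5)^2 = 49] 49 ≥ 0, LHS is (·)² — take ±√ ⇒ sqrt: x - 5 = 7 or -7.
Step 6. [x - 5 = 7 or -7] the outer -5 inverts by adding 5 ⇒ sub: x = 12 or -2.

Answer: x ∈ {-2, 12}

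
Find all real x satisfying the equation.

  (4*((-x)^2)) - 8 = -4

Step 1. [(4*((-x)^2)) - 8 = -4] common factor 4 (LHS and -4) — divide through, so factor: ((-x)^2) - 2 = -1.
Step 2. [((-x)^2) - 2 = -1] 2 comes off first (add 2), so sub: (-x)^2 = 1.
Step 3. [(-x)^2 = 1] LHS squared, RHS 1 ≥ 0: apply √ (±). So sqrt: -x = 1 or -1.
Step 4. [-x = 1 or -1] flip signs both sides. So neg: x = -1 or 1.

Answer: x ∈ {-1, 1}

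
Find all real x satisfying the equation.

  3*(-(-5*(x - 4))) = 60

Step 1. [3*(-(-5*(x - 4))) = 60] leading coefficient 3: divide by 3 ⇒ div: -(-5*(x - 4)) = 20.
Step 2. [-(-5*(x - 4)) = 20] flip signs both sides. So neg: -5*(x - 4) = -20.
Step 3. [-5*(x - 4) = -20] LHS = -5·(…); ÷-5 both sides ⇒ div: x - 4 = 4.
Step 4. [x - 4 = 4] 4 comes off first (add 4) ⇒ sub: x = 8.

Answer: x ∈ {8}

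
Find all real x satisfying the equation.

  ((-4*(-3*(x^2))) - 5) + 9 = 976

Step 1. [((-4*(-3*(x^2))) - 5) + 9 = 976] the outer +9 inverts by subtracting 9, so sub: (-4*(-3*(x^2))) - 5 = 967.
Step 2. [(-4*(-3*(x^2))) - 5 = 967] 5 comes off first (add 5). So sub: -4*(-3*(x^2)) = 972.
Step 3. [-4*(-3*(x^2)) = 972] -4·(inner) — divide through by -4 ⇒ div: -3*(x^2) = -243.
Step 4. [-3*(x^2) = -243] leading coefficient -3: divide by -3 ⇒ div: x^2 = 81.
Step 5. [x^2 = 81] LHS squared, RHS 81 ≥ 0: apply √ (±). So sqrt: x = 9 or -9.

Answer: x ∈ {-9, 9}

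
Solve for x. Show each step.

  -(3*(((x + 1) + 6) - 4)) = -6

Step 1. [-(3*(((x + 1) + 6) - 4)) = -6] LHS negated; negate both sides. So neg: 3*(((x + 1) + 6) - 4) = 6.
Step 2. [3*(((x + 1) + 6) - 4) = 6] divide by the outer 3. So div: ((x + 1) + 6) - 4 = 2.
Step 3. [((x + 1) + 6) - 4 = 2] add 4: x sits inside (… - 4) ⇒ sub: (x + 1) + 6 = 6.
Step 4. [(x + 1) + 6 = 6] +6 is outermost — subtract 6 both sides, so sub: x + 1 = 0.
Step 5. [x + 1 = 0] peel the +1: subtract 1 from each side ⇒ sub: x = -1.

Answer: x ∈ {-1}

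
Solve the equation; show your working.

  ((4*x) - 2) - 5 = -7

Step 1. [((4*x) - 2) - 5 = -7] peel the -5: add 5 from each side ⇒ sub: (4*x) - 2 = -2.
Step 2. [(4*x) - 2 = -2] -2 is outermost — add 2 both sides ⇒ sub: 4*x = 0.
Step 3. [4*x = 0] 4 out front; divide by 4. So div: x = 0.

Answer: x ∈ {0}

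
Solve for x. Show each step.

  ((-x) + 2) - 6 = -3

Step 1. [((-x) + 2) - 6 = -3] peel the -6: add 6 from each side. So sub: (-x) + 2 = 3.
Step 2. [(-x) + 2 = 3] 2 comes off first (subtract 2). So sub: -x = 1.
Step 3. [-x = 1] flip signs both sides, so neg: x = -1.

Answer: x ∈ {-1}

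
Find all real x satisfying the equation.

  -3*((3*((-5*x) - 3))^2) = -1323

Step 1. [-3*((3*((-5*x) - 3))^2) = -1323] -3 out front; divide by -3. So div: (3*((-5*x) - 3))^2 = 441.
Step 2. [(3*((-5*x) - 3))^2 = 441] 441 ≥ 0, LHS is (·)² — take ±√ ⇒ sqrt: 3*((-5*x) - 3) = 21 or -21.
Step 3. [3*((-5*x) - 3) = 21 or -21] LHS = 3·(…); ÷3 both sides. So div: (-5*x) - 3 = 7 or -7.
Step 4. [(-5*x) - 3 = 7 or -7] -3 is outermost — add 3 both sides ⇒ sub: -5*x = 10 or -4.
Step 5. [-5*x = 10 or -4] divide by the outer -5 ⇒ div: x = -2 or 4/5.

Answer: x ∈ {-2, 4/5}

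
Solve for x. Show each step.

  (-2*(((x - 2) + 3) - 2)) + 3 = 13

Step 1. [(-2*(((x - 2) + 3) - 2)) + 3 = 13] peel the +3: subtract 3 from each side, so sub: -2*(((x - 2) + 3) - 2) = 10.
Step 2. [-2*(((x - 2) + 3) - 2) = 10] LHS = -2·(…); ÷-2 both sides. So div: ((x - 2) + 3) - 2 = -5.
Step 3. [((x - 2) + 3) - 2 = -5] -2 is outermost — add 2 both sides, so sub: (x - 2) + 3 = -3.
Step 4. [(x - 2) + 3 = -3] subtract 3: x sits inside (… + 3) ⇒ sub: x - 2 = -6.
Step 5. [x - 2 = -6] add 2: x sits inside (… - 2). So sub: x = -4.

Answer: x ∈ {-4}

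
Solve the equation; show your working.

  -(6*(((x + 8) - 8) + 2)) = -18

Step 1. [-(6*(((x + 8) - 8) + 2)) = -18] flip signs both sides, so neg: 6*(((x + 8) - 8) + 2) = 18.
Step 2. [6*(((x + 8) - 8) + 2) = 18] leading coefficient 6: divide by 6 ⇒ div: ((x + 8) - 8) + 2 = 3.
Step 3. [((x + 8) - 8) + 2 = 3] peel the +2: subtract 2 from each side. So sub: (x + 8) - 8 = 1.
Step 4. [(x + 8) - 8 = 1] -8 is outermost — add 8 both sides. So sub: x + 8 = 9.
Step 5. [x + 8 = 9] peel the +8: subtract 8 from each side ⇒ sub: x = 1.

Answer: x ∈ {1}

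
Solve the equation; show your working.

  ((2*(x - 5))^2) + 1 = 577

Step 1. [((2*(x - 5))^2) + 1 = 577] +1 is outermost — subtract 1 both sides, so sub: (2*(x - 5))^2 = 576.
Step 2. [(2*(x - 5))^2 = 576] 576 ≥ 0, LHS is (·)² — take ±√. So sqrt: 2*(x - 5) = 24 or -24.
Step 3. [2*(x - 5) = 24 or -24] divide by the outer 2 ⇒ div: x - 5 = 12 or -12.
Step 4. [x - 5 = 12 or -12] the outer -5 inverts by adding 5 ⇒ sub: x = 17 or -7.

Answer: x ∈ {-7, 17}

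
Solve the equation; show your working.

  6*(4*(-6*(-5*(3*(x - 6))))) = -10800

Step 1. [6*(4*(-6*(-5*(3*(x - 6))))) = -10800] 6 out front; divide by 6, so div: 4*(-6*(-5*(3*(x - 6)))) = -1800.
Step 2. [4*(-6*(-5*(3*(x - 6)))) = -1800] divide by the outer 4. So div: -6*(-5*(3*(x - 6))) = -450.
Step 3. [-6*(-5*(3*(x - 6))) = -450] divide by the outer -6 ⇒ div: -5*(3*(x - 6)) = 75.
Step 4. [-5*(3*(x - 6)) = 75] -5·(inner) — divide through by -5, so div: 3*(x - 6) = -15.
Step 5. [3*(x - 6) = -15] leading coefficient 3: divide by 3 ⇒ div: x - 6 = -5.
Step 6. [x - 6 = -5] peel the -6: add 6 from each side. So sub: x = 1.

Answer: x ∈ {1}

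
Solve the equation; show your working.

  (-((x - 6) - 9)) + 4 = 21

Step 1. [(-((x - 6) - 9)) + 4 = 21] peel the +4: subtract 4 from each side, so sub: -((x - 6) - 9) = 17.
Step 2. [-((x - 6) - 9) = 17] LHS negated; negate both sides, so neg: (x - 6) - 9 = -17.
Step 3. [(x - 6) - 9 = -17] 9 comes off first (add 9). So sub: x - 6 = -8.
Step 4. [x - 6 = -8] peel the -6: add 6 from each side, so sub: x = -2.

Answer: x ∈ {-2}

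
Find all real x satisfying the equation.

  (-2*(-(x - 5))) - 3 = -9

Step 1. [(-2*(-(x - 5))) - 3 = -9] peel the -3: add 3 from each side, so sub: -2*(-(x - 5)) = -6.
Step 2. [-2*(-(x - 5)) = -6] divide by the outer -2 ⇒ div: -(x - 5) = 3.
Step 3. [-(x - 5) = 3] flip signs both sides, so neg: x - 5 = -3.
Step 4. [x - 5 = -3] 5 comes off first (add 5). So sub: x = 2.

Answer: x ∈ {2}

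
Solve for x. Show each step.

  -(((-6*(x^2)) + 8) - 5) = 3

Step 1. [-(((-6*(x^2)) + 8) - 5) = 3] leading − — multiply by −1 ⇒ neg: ((-6*(x^2)) + 8) - 5 = -3.
Step 2. [((-6*(x^2)) + 8) - 5 = -3] 5 comes off first (add 5) ⇒ sub: (-6*(x^2)) + 8 = 2.
Step 3. [(-6*(x^2)) + 8 = 2] +8 is outermost — subtract 8 both sides ⇒ sub: -6*(x^2) = -6.
Step 4. [-6*(x^2) = -6] -6·(inner) — divide through by -6, so div: x^2 = 1.
Step 5. [x^2 = 1] √ both sides: 1 ≥ 0 gives two branches ⇒ sqrt: x = 1 or -1.

Answer: x ∈ {-1, 1}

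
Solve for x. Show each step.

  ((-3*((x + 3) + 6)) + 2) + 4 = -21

Step 1. [((-3*((x + 3) + 6)) + 2) + 4 = -21] 4 comes off first (subtract 4). So sub: (-3*((x + 3) + 6)) + 2 = -25.
Step 2. [(-3*((x + 3) + 6)) + 2 = -25] peel the +2: subtract 2 from each side ⇒ sub: -3*((x + 3) + 6) = -27.
Step 3. [-3*((x + 3) + 6) = -27] leading coefficient -3: divide by -3. So div: (x + 3) + 6 = 9.
Step 4. [(x + 3) + 6 = 9] the outer +6 inverts by subtracting 6. So sub: x + 3 = 3.
Step 5. [x + 3 = 3] subtract 3: x sits inside (… + 3). So sub: x = 0.

Answer: x ∈ {0}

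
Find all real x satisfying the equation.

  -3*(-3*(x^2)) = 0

Step 1. [-3*(-3*(x^2)) = 0] -3 out front; divide by -3 ⇒ div: -3*(x^2) = 0.
Step 2. [-3*(x^2) = 0] -3·(inner) — divide through by -3, so div: x^2 = 0.
Step 3. [x^2 = 0] LHS squared, RHS 0 ≥ 0: apply √ (±) ⇒ sqrt: x = 0.

Answer: x ∈ {0}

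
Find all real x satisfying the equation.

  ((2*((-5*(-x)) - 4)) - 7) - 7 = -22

Step 1. [((2*((-5*(-x)) - 4)) - 7) - 7 = -22] peel the -7: add 7 from each side ⇒ sub: (2*((-5*(-x)) - 4)) - 7 = -15.
Step 2. [(2*((-5*(-x)) - 4)) - 7 = -15] add 7: x sits inside (… - 7). So sub: 2*((-5*(-x)) - 4) = -8.
Step 3. [2*((-5*(-x)) - 4) = -8] LHS = 2·(…); ÷2 both sides. So div: (-5*(-x)) - 4 = -4.
Step 4. [(-5*(-x)) - 4 = -4] the outer -4 inverts by adding 4, so sub: -5*(-x) = 0.
Step 5. [-5*(-x) = 0] -5 out front; divide by -5, so div: -x = 0.
Step 6. [-x = 0] leading − — multiply by −1, so neg: x = 0.

Answer: x ∈ {0}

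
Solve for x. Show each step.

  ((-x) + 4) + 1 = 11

Step 1. [((-x) + 4) + 1 = 11] subtract 1: x sits inside (… + 1). So sub: (-x) + 4 = 10.
Step 2. [(-x) + 4 = 10] the outer +4 inverts by subtracting 4 ⇒ sub: -x = 6.
Step 3. [-x = 6] LHS negated; negate both sides ⇒ neg: x = -6.

Answer: x ∈ {-6}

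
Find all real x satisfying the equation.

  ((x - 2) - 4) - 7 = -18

Step 1. [((x - 2) - 4) - 7 = -18] 7 comes off first (add 7). So sub: (x - 2) - 4 = -11.
Step 2. [(x - 2) - 4 = -11] peel the -4: add 4 from each side, so sub: x - 2 = -7.
Step 3. [x - 2 = -7] -2 is outermost — add 2 both sides, so sub: x = -5.

Answer: x ∈ {-5}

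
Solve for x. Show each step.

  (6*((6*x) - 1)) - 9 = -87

Step 1. [(6*((6*x) - 1)) - 9 = -87] the outer -9 inverts by adding 9, so sub: 6*((6*x) - 1) = -78.
Step 2. [6*((6*x) - 1) = -78] 6·(inner) — divide through by 6, so div: (6*x) - 1 = -13.
Step 3. [(6*x) - 1 = -13] the outer -1 inverts by adding 1. So sub: 6*x = -12.
Step 4. [6*x = -12] 6·(inner) — divide through by 6 ⇒ div: x = -2.

Answer: x ∈ {-2}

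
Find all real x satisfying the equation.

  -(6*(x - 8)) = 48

Step 1. [-(6*(x - 8)) = 48] leading − — multiply by −1. So neg: 6*(x - 8) = -48.
Step 2. [6*(x - 8) = -48] LHS = 6·(…); ÷6 both sides ⇒ div: x - 8 = -8.
Step 3. [x - 8 = -8] peel the -8: add 8 from each side. So sub: x = 0.

Answer: x ∈ {0}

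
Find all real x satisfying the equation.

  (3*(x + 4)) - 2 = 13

Step 1. [(3*(x + 4)) - 2 = 13] 2 comes off first (add 2) ⇒ sub: 3*(x + 4) = 15.
Step 2. [3*(x + 4) = 15] divide by the outer 3, so div: x + 4 = 5.
Step 3. [x + 4 = 5] the outer +4 inverts by subtracting 4, so sub: x = 1.

Answer: x ∈ {1}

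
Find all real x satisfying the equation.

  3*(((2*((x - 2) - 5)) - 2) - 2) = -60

Step 1. [3*(((2*((x - 2) - 5)) - 2) - 2) = -60] divide by the outer 3, so div: ((2*((x - 2) - 5)) - 2) - 2 = -20.
Step 2. [((2*((x - 2) - 5)) - 2) - 2 = -20] -2 is outermost — add 2 both sides. So sub: (2*((x - 2) - 5)) - 2 = -18.
Step 3. [(2*((x - 2) - 5)) - 2 = -18] 2 divides every term; factor it out. So factor: ((x - 2) - 5) - 1 = -9.
Step 4. [((x - 2) - 5) - 1 = -9] 1 comes off first (add 1). So sub: (x - 2) - 5 = -8.
Step 5. [(x - 2) - 5 = -8] peel the -5: add 5 from each side, so sub: x - 2 = -3.
Step 6. [x - 2 = -3] the outer -2 inverts by adding 2. So sub: x = -1.

Answer: x ∈ {-1}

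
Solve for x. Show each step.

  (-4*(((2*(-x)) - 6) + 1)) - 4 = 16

Step 1. [(-4*(((2*(-x)) - 6) + 1)) - 4 = 16] -4 divides every term; factor it out ⇒ factor: (((2*(-x)) - 6) + 1) + 1 = -4.
Step 2. [(((2*(-x)) - 6) + 1) + 1 = -4] subtract 1: x sits inside (… + 1), so sub: ((2*(-x)) - 6) + 1 = -5.
Step 3. [((2*(-x)) - 6) + 1 = -5] the outer +1 inverts by subtracting 1, so sub: (2*(-x)) - 6 = -6.
Step 4. [(2*(-x)) - 6 = -6] common factor 2 (LHS and -6) — divide through ⇒ factor: (-x) - 3 = -3.
Step 5. [(-x) - 3 = -3] 3 comes off first (add 3), so sub: -x = 0.
Step 6. [-x = 0] leading − — multiply by −1, so neg: x = 0.

Answer: x ∈ {0}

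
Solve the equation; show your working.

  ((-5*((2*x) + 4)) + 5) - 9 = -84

Step 1. [((-5*((2*x) + 4)) + 5) - 9 = -84] 9 comes off first (add 9). So sub: (-5*((2*x) + 4)) + 5 = -75.
Step 2. [(-5*((2*x) + 4)) + 5 = -75] subtract 5: x sits inside (… + 5), so sub: -5*((2*x) + 4) = -80.
Step 3. [-5*((2*x) + 4) = -80] divide by the outer -5. So div: (2*x) + 4 = 16.
Step 4. [(2*x) + 4 = 16] 2 divides every term; factor it out, so factor: x + 2 = 8.
Step 5. [x + 2 = 8] +2 is outermost — subtract 2 both sides, so sub: x = 6.

Answer: x ∈ {6}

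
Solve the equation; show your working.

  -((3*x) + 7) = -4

Step 1. [-((3*x) + 7) = -4] LHS negated; negate both sides ⇒ neg: (3*x) + 7 = 4.
Step 2. [(3*x) + 7 = 4] the outer +7 inverts by subtracting 7 ⇒ sub: 3*x = -3.
Step 3. [3*x = -3] 3·(inner) — divide through by 3. So div: x = -1.

Answer: x ∈ {-1}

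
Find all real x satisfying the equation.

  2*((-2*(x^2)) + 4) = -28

Step 1. [2*((-2*(x^2)) + 4) = -28] leading coefficient 2: divide by 2, so div: (-2*(x^2)) + 4 = -14.
Step 2. [(-2*(x^2)) + 4 = -14] -2 divides every term; factor it out, so factor: (x^2) - 2 = 7.
Step 3. [(x^2) - 2 = 7] the outer -2 inverts by adding 2 ⇒ sub: x^2 = 9.
Step 4. [x^2 = 9] LHS squared, RHS 9 ≥ 0: apply √ (±) ⇒ sqrt: x = 3 or -3.

Answer: x ∈ {-3, 3}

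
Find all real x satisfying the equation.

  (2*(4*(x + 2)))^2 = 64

Step 1. [(2*(4*(x + 2)))^2 = 64] √ both sides: 64 ≥ 0 gives two branches, so sqrt: 2*(4*(x + 2)) = 8 or -8.
Step 2. [2*(4*(x + 2)) = 8 or -8] LHS = 2·(…); ÷2 both sides, so div: 4*(x + 2) = 4 or -4.
Step 3. [4*(x + 2) = 4 or -4] 4 out front; divide by 4. So div: x + 2 = 1 or -1.
Step 4. [x + 2 = 1 or -1] subtract 2: x sits inside (… + 2) ⇒ sub: x = -1 or -3.

Answer: x ∈ {-3, -1}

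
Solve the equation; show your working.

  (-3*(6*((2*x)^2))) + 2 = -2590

Step 1. [(-3*(6*((2*x)^2))) + 2 = -2590] peel the +2: subtract 2 from each side. So sub: -3*(6*((2*x)^2)) = -2592.
Step 2. [-3*(6*((2*x)^2)) = -2592] -3 out front; divide by -3, so div: 6*((2*x)^2) = 864.
Step 3. [6*((2*x)^2) = 864] divide by the outer 6. So div: (2*x)^2 = 144.
Step 4. [(2*x)^2 = 144] LHS squared, RHS 144 ≥ 0: apply √ (±), so sqrt: 2*x = 12 or -12.
Step 5. [2*x = 12 or -12] 2 out front; divide by 2 ⇒ div: x = 6 or -6.

Answer: x ∈ {-6, 6}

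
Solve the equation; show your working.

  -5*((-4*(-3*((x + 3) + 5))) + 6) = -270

Step 1. [-5*((-4*(-3*((x + 3) + 5))) + 6) = -270] divide by the outer -5, so div: (-4*(-3*((x + 3) + 5))) + 6 = 54.
Step 2. [(-4*(-3*((x + 3) + 5))) + 6 = 54] the outer +6 inverts by subtracting 6. So sub: -4*(-3*((x + 3) + 5)) = 48.
Step 3. [-4*(-3*((x + 3) + 5)) = 48] divide by the outer -4, so div: -3*((x + 3) + 5) = -12.
Step 4. [-3*((x + 3) + 5) = -12] divide by the outer -3, so div: (x + 3) + 5 = 4.
Step 5. [(x + 3) + 5 = 4] 5 comes off first (subtract 5) ⇒ sub: x + 3 = -1.
Step 6. [x + 3 = -1] the outer +3 inverts by subtracting 3 ⇒ sub: x = -4.

Answer: x ∈ {-4}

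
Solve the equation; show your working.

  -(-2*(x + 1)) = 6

Step 1. [-(-2*(x + 1)) = 6] leading − — multiply by −1, so neg: -2*(x + 1) = -6.
Step 2. [-2*(x + 1) = -6] divide by the outer -2, so div: x + 1 = 3.
Step 3. [x + 1 = 3] peel the +1: subtract 1 from each side. So sub: x = 2.

Answer: x ∈ {2}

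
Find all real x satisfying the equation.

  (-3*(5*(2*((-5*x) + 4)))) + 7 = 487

Step 1. [(-3*(5*(2*((-5*x) + 4)))) + 7 = 487] 7 comes off first (subtract 7), so sub: -3*(5*(2*((-5*x) + 4))) = 480.
Step 2. [-3*(5*(2*((-5*x) + 4))) = 480] LHS = -3·(…); ÷-3 both sides. So div: 5*(2*((-5*x) + 4)) = -160.
Step 3. [5*(2*((-5*x) + 4)) = -160] leading coefficient 5: divide by 5 ⇒ div: 2*((-5*x) + 4) = -32.
Step 4. [2*((-5*x) + 4) = -32] leading coefficient 2: divide by 2, so div: (-5*x) + 4 = -16.
Step 5. [(-5*x) + 4 = -16] 4 comes off first (subtract 4), so sub: -5*x = -20.
Step 6. [-5*x = -20] LHS = -5·(…); ÷-5 both sides ⇒ div: x = 4.

Answer: x ∈ {4}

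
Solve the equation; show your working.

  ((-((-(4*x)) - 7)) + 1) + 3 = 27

Step 1. [((-((-(4*x)) - 7)) + 1) + 3 = 27] 3 comes off first (subtract 3), so sub: (-((-(4*x)) - 7)) + 1 = 24.
Step 2. [(-((-(4*x)) - 7)) + 1 = 24] peel the +1: subtract 1 from each side ⇒ sub: -((-(4*x)) - 7) = 23.
Step 3. [-((-(4*x)) - 7) = 23] flip signs both sides. So neg: (-(4*x)) - 7 = -23.
Step 4. [(-(4*x)) - 7 = -23] peel the -7: add 7 from each side. So sub: -(4*x) = -16.
Step 5. [-(4*x) = -16] LHS negated; negate both sides ⇒ neg: 4*x = 16.
Step 6. [4*x = 16] LHS = 4·(…); ÷4 both sides, so div: x = 4.

Answer: x ∈ {4}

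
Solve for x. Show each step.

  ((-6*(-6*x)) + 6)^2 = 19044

Step 1. [((-6*(-6*x)) + 6)^2 = 19044] LHS squared, RHS 19044 ≥ 0: apply √ (±), so sqrt: (-6*(-6*x)) + 6 = 138 or -138.
Step 2. [(-6*(-6*x)) + 6 = 138 or -138] -6 divides every term; factor it out. So factor: (-6*x) - 1 = -23 or 23.
Step 3. [(-6*x) - 1 = -23 or 23] add 1: x sits inside (… - 1), so sub: -6*x = -22 or 24.
Step 4. [-6*x = -22 or 24] leading coefficient -6: divide by -6, so div: x = 11/3 or -4.

Answer: x ∈ {-4, 11/3}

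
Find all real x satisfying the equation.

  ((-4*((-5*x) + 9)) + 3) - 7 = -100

Step 1. [((-4*((-5*x) + 9)) + 3) - 7 = -100] the outer -7 inverts by adding 7 ⇒ sub: (-4*((-5*x) + 9)) + 3 = -93.
Step 2. [(-4*((-5*x) + 9)) + 3 = -93] peel the +3: subtract 3 from each side. So sub: -4*((-5*x) + 9) = -96.
Step 3. [-4*((-5*x) + 9) = -96] -4 out front; divide by -4. So div: (-5*x) + 9 = 24.
Step 4. [(-5*x) + 9 = 24] peel the +9: subtract 9 from each side, so sub: -5*x = 15.
Step 5. [-5*x = 15] leading coefficient -5: divide by -5 ⇒ div: x = -3.

Answer: x ∈ {-3}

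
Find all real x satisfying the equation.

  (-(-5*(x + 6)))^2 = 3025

Step 1. [(-(-5*(x + 6)))^2 = 3025] √ both sides: 3025 ≥ 0 gives two branches ⇒ sqrt: -(-5*(x + 6)) = 55 or -55.
Step 2. [-(-5*(x + 6)) = 55 or -55] LHS negated; negate both sides. So neg: -5*(x + 6) = -55 or 55.
Step 3. [-5*(x + 6) = -55 or 55] leading coefficient -5: divide by -5. So div: x + 6 = 11 or -11.
Step 4. [x + 6 = 11 or -11] peel the +6: subtract 6 from each side. So sub: x = 5 or -17.

Answer: x ∈ {-17, 5}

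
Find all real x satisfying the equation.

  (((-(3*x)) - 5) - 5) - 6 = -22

Step 1. [(((-(3*x)) - 5) - 5) - 6 = -22] add 6: x sits inside (… - 6). So sub: ((-(3*x)) - 5) - 5 = -16.
Step 2. [((-(3*x)) - 5) - 5 = -16] -5 is outermost — add 5 both sides ⇒ sub: (-(3*x)) - 5 = -11.
Step 3. [(-(3*x)) - 5 = -11] the outer -5 inverts by adding 5, so sub: -(3*x) = -6.
Step 4. [-(3*x) = -6] flip signs both sides ⇒ neg: 3*x = 6.
Step 5. [3*x = 6] 3 out front; divide by 3 ⇒ div: x = 2.

Answer: x ∈ {2}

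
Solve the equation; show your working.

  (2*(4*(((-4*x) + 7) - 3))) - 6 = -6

Step 1. [(2*(4*(((-4*x) + 7) - 3))) - 6 = -6] peel the -6: add 6 from each side, so sub: 2*(4*(((-4*x) + 7) - 3)) = 0.
Step 2. [2*(4*(((-4*x) + 7) - 3)) = 0] divide by the outer 2, so div: 4*(((-4*x) + 7) - 3) = 0.
Step 3. [4*(((-4*x) + 7) - 3) = 0] 4·(inner) — divide through by 4 ⇒ div: ((-4*x) + 7) - 3 = 0.
Step 4. [((-4*x) + 7) - 3 = 0] add 3: x sits inside (… - 3). So sub: (-4*x) + 7 = 3.
Step 5. [(-4*x) + 7 = 3] +7 is outermost — subtract 7 both sides, so sub: -4*x = -4.
Step 6. [-4*x = -4] LHS = -4·(…); ÷-4 both sides ⇒ div: x = 1.

Answer: x ∈ {1}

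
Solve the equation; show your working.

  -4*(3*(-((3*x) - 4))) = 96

Step 1. [-4*(3*(-((3*x) - 4))) = 96] LHS = -4·(…); ÷-4 both sides. So div: 3*(-((3*x) - 4)) = -24.
Step 2. [3*(-((3*x) - 4)) = -24] divide by the outer 3. So div: -((3*x) - 4) = -8.
Step 3. [-((3*x) - 4) = -8] leading − — multiply by −1. So neg: (3*x) - 4 = 8.
Step 4. [(3*x) - 4 = 8] -4 is outermost — add 4 both sides, so sub: 3*x = 12.
Step 5. [3*x = 12] 3 out front; divide by 3. So div: x = 4.

Answer: x ∈ {4}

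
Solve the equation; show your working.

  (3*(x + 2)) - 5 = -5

Step 1. [(3*(x + 2)) - 5 = -5] add 5: x sits inside (… - 5), so sub: 3*(x + 2) = 0.
Step 2. [3*(x + 2) = 0] 3 out front; divide by 3. So div: x + 2 = 0.
Step 3. [x + 2 = 0] 2 comes off first (subtract 2). So sub: x = -2.

Answer: x ∈ {-2}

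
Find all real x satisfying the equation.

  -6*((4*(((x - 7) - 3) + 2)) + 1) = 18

Step 1. [-6*((4*(((x - 7) - 3) + 2)) + 1) = 18] -6 out front; divide by -6. So div: (4*(((x - 7) - 3) + 2)) + 1 = -3.
Step 2. [(4*(((x - 7) - 3) + 2)) + 1 = -3] the outer +1 inverts by subtracting 1, so sub: 4*(((x - 7) - 3) + 2) = -4.
Step 3. [4*(((x - 7) - 3) + 2) = -4] LHS = 4·(…); ÷4 both sides, so div: ((x - 7) - 3) + 2 = -1.
Step 4. [((x - 7) - 3) + 2 = -1] the outer +2 inverts by subtracting 2 ⇒ sub: (x - 7) - 3 = -3.
Step 5. [(x - 7) - 3 = -3] add 3: x sits inside (… - 3) ⇒ sub: x - 7 = 0.
Step 6. [x - 7 = 0] -7 is outermost — add 7 both sides. So sub: x = 7.

Answer: x ∈ {7}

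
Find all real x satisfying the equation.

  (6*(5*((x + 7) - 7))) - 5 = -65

Step 1. [(6*(5*((x + 7) - 7))) - 5 = -65] peel the -5: add 5 from each side. So sub: 6*(5*((x + 7) - 7)) = -60.
Step 2. [6*(5*((x + 7) - 7)) = -60] 6·(inner) — divide through by 6. So div: 5*((x + 7) - 7) = -10.
Step 3. [5*((x + 7) - 7) = -10] LHS = 5·(…); ÷5 both sides. So div: (x + 7) - 7 = -2.
Step 4. [(x + 7) - 7 = -2] add 7: x sits inside (… - 7), so sub: x + 7 = 5.
Step 5. [x + 7 = 5] peel the +7: subtract 7 from each side ⇒ sub: x = -2.

Answer: x ∈ {-2}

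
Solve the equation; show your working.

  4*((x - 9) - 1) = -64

Step 1. [4*((x - 9) - 1) = -64] 4·(inner) — divide through by 4. So div: (x - 9) - 1 = -16.
Step 2. [(x - 9) - 1 = -16] add 1: x sits inside (… - 1), so sub: x - 9 = -15.
Step 3. [x - 9 = -15] peel the -9: add 9 from each side ⇒ sub: x = -6.

Answer: x ∈ {-6}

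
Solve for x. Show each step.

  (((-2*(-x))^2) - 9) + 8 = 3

Step 1. [(((-2*(-x))^2) - 9) + 8 = 3] 8 comes off first (subtract 8), so sub: ((-2*(-x))^2) - 9 = -5.
Step 2. [((-2*(-x))^2) - 9 = -5] the outer -9 inverts by adding 9, so sub: (-2*(-x))^2 = 4.
Step 3. [(-2*(-x))^2 = 4] LHS squared, RHS 4 ≥ 0: apply √ (±), so sqrt: -2*(-x) = 2 or -2.
Step 4. [-2*(-x) = 2 or -2] leading coefficient -2: divide by -2 ⇒ div: -x = -1 or 1.
Step 5. [-x = -1 or 1] flip signs both sides, so neg: x = 1 or -1.

Answer: x ∈ {-1, 1}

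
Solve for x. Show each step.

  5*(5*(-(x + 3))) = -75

Step 1. [5*(5*(-(x + 3))) = -75] 5 out front; divide by 5. So div: 5*(-(x + 3)) = -15.
Step 2. [5*(-(x + 3)) = -15] leading coefficient 5: divide by 5 ⇒ div: -(x + 3) = -3.
Step 3. [-(x + 3) = -3] flip signs both sides, so neg: x + 3 = 3.
Step 4. [x + 3 = 3] subtract 3: x sits inside (… + 3), so sub: x = 0.

Answer: x ∈ {0}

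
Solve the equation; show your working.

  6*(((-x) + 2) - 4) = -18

Step 1. [6*(((-x) + 2) - 4) = -18] 6 out front; divide by 6. So div: ((-x) + 2) - 4 = -3.
Step 2. [((-x) + 2) - 4 = -3] peel the -4: add 4 from each side. So sub: (-x) + 2 = 1.
Step 3. [(-x) + 2 = 1] the outer +2 inverts by subtracting 2, so sub: -x = -1.
Step 4. [-x = -1] flip signs both sides, so neg: x = 1.

Answer: x ∈ {1}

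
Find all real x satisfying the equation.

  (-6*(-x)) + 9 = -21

Step 1. [(-6*(-x)) + 9 = -21] +9 is outermost — subtract 9 both sides. So sub: -6*(-x) = -30.
Step 2. [-6*(-x) = -30] -6 out front; divide by -6. So div: -x = 5.
Step 3. [-x = 5] LHS negated; negate both sides, so neg: x = -5.

Answer: x ∈ {-5}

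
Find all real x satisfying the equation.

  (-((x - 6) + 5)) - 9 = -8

Step 1. [(-((x - 6) + 5)) - 9 = -8] peel the -9: add 9 from each side ⇒ sub: -((x - 6) + 5) = 1.
Step 2. [-((x - 6) + 5) = 1] LHS negated; negate both sides ⇒ neg: (x - 6) + 5 = -1.
Step 3. [(x - 6) + 5 = -1] subtract 5: x sits inside (… + 5), so sub: x - 6 = -6.
Step 4. [x - 6 = -6] peel the -6: add 6 from each side, so sub: x = 0.

Answer: x ∈ {0}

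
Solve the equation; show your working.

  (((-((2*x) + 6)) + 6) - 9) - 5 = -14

Step 1. [(((-((2*x) + 6)) + 6) - 9) - 5 = -14] add 5: x sits inside (… - 5) ⇒ sub: ((-((2*x) + 6)) + 6) - 9 = -9.
Step 2. [((-((2*x) + 6)) + 6) - 9 = -9] -9 is outermost — add 9 both sides ⇒ sub: (-((2*x) + 6)) + 6 = 0.
Step 3. [(-((2*x) + 6)) + 6 = 0] peel the +6: subtract 6 from each side ⇒ sub: -((2*x) + 6) = -6.
Step 4. [-((2*x) + 6) = -6] LHS negated; negate both sides. So neg: (2*x) + 6 = 6.
Step 5. [(2*x) + 6 = 6] the outer +6 inverts by subtracting 6, so sub: 2*x = 0.
Step 6. [2*x = 0] LHS = 2·(…); ÷2 both sides ⇒ div: x = 0.

Answer: x ∈ {0}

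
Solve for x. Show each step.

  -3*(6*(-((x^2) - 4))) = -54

Step 1. [-3*(6*(-((x^2) - 4))) = -54] -3·(inner) — divide through by -3, so div: 6*(-((x^2) - 4)) = 18.
Step 2. [6*(-((x^2) - 4)) = 18] LHS = 6·(…); ÷6 both sides. So div: -((x^2) - 4) = 3.
Step 3. [-((x^2) - 4) = 3] leading − — multiply by −1, so neg: (x^2) - 4 = -3.
Step 4. [(x^2) - 4 = -3] 4 comes off first (add 4), so sub: x^2 = 1.
Step 5. [x^2 = 1] √ both sides: 1 ≥ 0 gives two branches. So sqrt: x = 1 or -1.

Answer: x ∈ {-1, 1}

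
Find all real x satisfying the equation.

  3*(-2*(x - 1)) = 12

Step 1. [3*(-2*(x - 1)) = 12] LHS = 3·(…); ÷3 both sides ⇒ div: -2*(x - 1) = 4.
Step 2. [-2*(x - 1) = 4] LHS = -2·(…); ÷-2 both sides. So div: x - 1 = -2.
Step 3. [x - 1 = -2] peel the -1: add 1 from each side, so sub: x = -1.

Answer: x ∈ {-1}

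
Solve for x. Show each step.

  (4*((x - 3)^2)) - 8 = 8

Step 1. [(4*((x - 3)^2)) - 8 = 8] 8 comes off first (add 8). So sub: 4*((x - 3)^2) = 16.
Step 2. [4*((x - 3)^2) = 16] LHS = 4·(…); ÷4 both sides ⇒ div: (x - 3)^2 = 4.
Step 3. [(x - 3)^2 = 4] LHS squared, RHS 4 ≥ 0: apply √ (±) ⇒ sqrt: x - 3 = 2 or -2.
Step 4. [x - 3 = 2 or -2] peel the -3: add 3 from each side, so sub: x = 5 or 1.

Answer: x ∈ {1, 5}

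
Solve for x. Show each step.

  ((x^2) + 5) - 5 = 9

Step 1. [((x^2) + 5) - 5 = 9] peel the -5: add 5 from each side ⇒ sub: (x^2) + 5 = 14.
Step 2. [(x^2) + 5 = 14] 5 comes off first (subtract 5) ⇒ sub: x^2 = 9.
Step 3. [x^2 = 9] LHS squared, RHS 9 ≥ 0: apply √ (±) ⇒ sqrt: x = 3 or -3.

Answer: x ∈ {-3, 3}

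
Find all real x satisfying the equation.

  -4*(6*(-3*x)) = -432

Step 1. [-4*(6*(-3*x)) = -432] -4·(inner) — divide through by -4 ⇒ div: 6*(-3*x) = 108.
Step 2. [6*(-3*x) = 108] divide by the outer 6 ⇒ div: -3*x = 18.
Step 3. [-3*x = 18] -3·(inner) — divide through by -3. So div: x = -6.

Answer: x ∈ {-6}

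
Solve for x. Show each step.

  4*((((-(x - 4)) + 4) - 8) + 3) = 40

Step 1. [4*((((-(x - 4)) + 4) - 8) + 3) = 40] 4·(inner) — divide through by 4 ⇒ div: (((-(x - 4)) + 4) - 8) + 3 = 10.
Step 2. [(((-(x - 4)) + 4) - 8) + 3 = 10] peel the +3: subtract 3 from each side. So sub: ((-(x - 4)) + 4) - 8 = 7.
Step 3. [((-(x - 4)) + 4) - 8 = 7] 8 comes off first (add 8). So sub: (-(x - 4)) + 4 = 15.
Step 4. [(-(x - 4)) + 4 = 15] +4 is outermost — subtract 4 both sides, so sub: -(x - 4) = 11.
Step 5. [-(x - 4) = 11] flip signs both sides, so neg: x - 4 = -11.
Step 6. [x - 4 = -11] add 4: x sits inside (… - 4) ⇒ sub: x = -7.

Answer: x ∈ {-7}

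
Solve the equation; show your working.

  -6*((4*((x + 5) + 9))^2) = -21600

Step 1. [-6*((4*((x + 5) + 9))^2) = -21600] divide by the outer -6, so div: (4*((x + 5) + 9))^2 = 3600.
Step 2. [(4*((x + 5) + 9))^2 = 3600] LHS squared, RHS 3600 ≥ 0: apply √ (±). So sqrt: 4*((x + 5) + 9) = 60 or -60.
Step 3. [4*((x + 5) + 9) = 60 or -60] leading coefficient 4: divide by 4. So div: (x + 5) + 9 = 15 or -15.
Step 4. [(x + 5) + 9 = 15 or -15] +9 is outermost — subtract 9 both sides ⇒ sub: x + 5 = 6 or -24.
Step 5. [x + 5 = 6 or -24] 5 comes off first (subtract 5), so sub: x = 1 or -29.

Answer: x ∈ {-29, 1}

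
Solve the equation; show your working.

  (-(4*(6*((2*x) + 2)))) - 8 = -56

Step 1. [(-(4*(6*((2*x) + 2)))) - 8 = -56] 8 comes off first (add 8) ⇒ sub: -(4*(6*((2*x) + 2))) = -48.
Step 2. [-(4*(6*((2*x) + 2))) = -48] flip signs both sides, so neg: 4*(6*((2*x) + 2)) = 48.
Step 3. [4*(6*((2*x) + 2)) = 48] LHS = 4·(…); ÷4 both sides ⇒ div: 6*((2*x) + 2) = 12.
Step 4. [6*((2*x) + 2) = 12] 6 out front; divide by 6, so div: (2*x) + 2 = 2.
Step 5. [(2*x) + 2 = 2] common factor 2 (LHS and 2) — divide through. So factor: x + 1 = 1.
Step 6. [x + 1 = 1] 1 comes off first (subtract 1). So sub: x = 0.

Answer: x ∈ {0}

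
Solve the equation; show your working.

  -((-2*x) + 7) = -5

Step 1. [-((-2*x) + 7) = -5] flip signs both sides ⇒ neg: (-2*x) + 7 = 5.
Step 2. [(-2*x) + 7 = 5] 7 comes off first (subtract 7), so sub: -2*x = -2.
Step 3. [-2*x = -2] divide by the outer -2. So div: x = 1.

Answer: x ∈ {1}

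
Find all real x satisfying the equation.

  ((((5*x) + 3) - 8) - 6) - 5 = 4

Step 1. [((((5*x) + 3) - 8) - 6) - 5 = 4] -5 is outermost — add 5 both sides. So sub: (((5*x) + 3) - 8) - 6 = 9.
Step 2. [(((5*x) + 3) - 8) - 6 = 9] the outer -6 inverts by adding 6, so sub: ((5*x) + 3) - 8 = 15.
Step 3. [((5*x) + 3) - 8 = 15] -8 is outermost — add 8 both sides ⇒ sub: (5*x) + 3 = 23.
Step 4. [(5*x) + 3 = 23] 3 comes off first (subtract 3). So sub: 5*x = 20.
Step 5. [5*x = 20] LHS = 5·(…); ÷5 both sides ⇒ div: x = 4.

Answer: x ∈ {4}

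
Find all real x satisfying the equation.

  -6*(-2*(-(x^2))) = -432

Step 1. [-6*(-2*(-(x^2))) = -432] leading coefficient -6: divide by -6. So div: -2*(-(x^2)) = 72.
Step 2. [-2*(-(x^2)) = 72] leading coefficient -2: divide by -2 ⇒ div: -(x^2) = -36.
Step 3. [-(x^2) = -36] flip signs both sides ⇒ neg: x^2 = 36.
Step 4. [x^2 = 36] 36 ≥ 0, LHS is (·)² — take ±√. So sqrt: x = 6 or -6.

Answer: x ∈ {-6, 6}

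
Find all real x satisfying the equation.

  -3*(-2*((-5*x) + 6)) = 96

Step 1. [-3*(-2*((-5*x) + 6)) = 96] divide by the outer -3, so div: -2*((-5*x) + 6) = -32.
Step 2. [-2*((-5*x) + 6) = -32] leading coefficient -2: divide by -2, so div: (-5*x) + 6 = 16.
Step 3. [(-5*x) + 6 = 16] 6 comes off first (subtract 6) ⇒ sub: -5*x = 10.
Step 4. [-5*x = 10] -5 out front; divide by -5, so div: x = -2.

Answer: x ∈ {-2}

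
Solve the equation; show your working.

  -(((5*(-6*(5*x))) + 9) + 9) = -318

Step 1. [-(((5*(-6*(5*x))) + 9) + 9) = -318] leading − — multiply by −1. So neg: ((5*(-6*(5*x))) + 9) + 9 = 318.
Step 2. [((5*(-6*(5*x))) + 9) + 9 = 318] 9 comes off first (subtract 9). So sub: (5*(-6*(5*x))) + 9 = 309.
Step 3. [(5*(-6*(5*x))) + 9 = 309] the outer +9 inverts by subtracting 9 ⇒ sub: 5*(-6*(5*x)) = 300.
Step 4. [5*(-6*(5*x)) = 300] 5 out front; divide by 5, so div: -6*(5*x) = 60.
Step 5. [-6*(5*x) = 60] leading coefficient -6: divide by -6 ⇒ div: 5*x = -10.
Step 6. [5*x = -10] 5·(inner) — divide through by 5, so div: x = -2.

Answer: x ∈ {-2}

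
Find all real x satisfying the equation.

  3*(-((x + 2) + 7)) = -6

Step 1. [3*(-((x + 2) + 7)) = -6] 3 out front; divide by 3. So div: -((x + 2) + 7) = -2.
Step 2. [-((x + 2) + 7) = -2] LHS negated; negate both sides ⇒ neg: (x + 2) + 7 = 2.
Step 3. [(x + 2) + 7 = 2] 7 comes off first (subtract 7). So sub: x + 2 = -5.
Step 4. [x + 2 = -5] peel the +2: subtract 2 from each side ⇒ sub: x = -7.

Answer: x ∈ {-7}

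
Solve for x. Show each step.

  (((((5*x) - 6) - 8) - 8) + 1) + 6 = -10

Step 1. [(((((5*x) - 6) - 8) - 8) + 1) + 6 = -10] peel the +6: subtract 6 from each side. So sub: ((((5*x) - 6) - 8) - 8) + 1 = -16.
Step 2. [((((5*x) - 6) - 8) - 8) + 1 = -16] peel the +1: subtract 1 from each side, so sub: (((5*x) - 6) - 8) - 8 = -17.
Step 3. [(((5*x) - 6) - 8) - 8 = -17] peel the -8: add 8 from each side. So sub: ((5*x) - 6) - 8 = -9.
Step 4. [((5*x) - 6) - 8 = -9] peel the -8: add 8 from each side ⇒ sub: (5*x) - 6 = -1.
Step 5. [(5*x) - 6 = -1] 6 comes off first (add 6). So sub: 5*x = 5.
Step 6. [5*x = 5] divide by the outer 5 ⇒ div: x = 1.

Answer: x ∈ {1}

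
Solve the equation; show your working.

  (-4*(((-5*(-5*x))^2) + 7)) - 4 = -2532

Step 1. [(-4*(((-5*(-5*x))^2) + 7)) - 4 = -2532] -4 divides every term; factor it out ⇒ factor: (((-5*(-5*x))^2) + 7) + 1 = 633.
Step 2. [(((-5*(-5*x))^2) + 7) + 1 = 633] subtract 1: x sits inside (… + 1), so sub: ((-5*(-5*x))^2) + 7 = 632.
Step 3. [((-5*(-5*x))^2) + 7 = 632] subtract 7: x sits inside (… + 7) ⇒ sub: (-5*(-5*x))^2 = 625.
Step 4. [(-5*(-5*x))^2 = 625] √ both sides: 625 ≥ 0 gives two branches, so sqrt: -5*(-5*x) = 25 or -25.
Step 5. [-5*(-5*x) = 25 or -25] divide by the outer -5 ⇒ div: -5*x = -5 or 5.
Step 6. [-5*x = -5 or 5] LHS = -5·(…); ÷-5 both sides ⇒ div: x = 1 or -1.

Answer: x ∈ {-1, 1}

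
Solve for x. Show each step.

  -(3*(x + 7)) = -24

Step 1. [-(3*(x + 7)) = -24] LHS negated; negate both sides, so neg: 3*(x + 7) = 24.
Step 2. [3*(x + 7) = 24] LHS = 3·(…); ÷3 both sides ⇒ div: x + 7 = 8.
Step 3. [x + 7 = 8] +7 is outermost — subtract 7 both sides ⇒ sub: x = 1.

Answer: x ∈ {1}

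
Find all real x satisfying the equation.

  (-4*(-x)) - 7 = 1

Step 1. [(-4*(-x)) - 7 = 1] 7 comes off first (add 7). So sub: -4*(-x) = 8.
Step 2. [-4*(-x) = 8] -4·(inner) — divide through by -4, so div: -x = -2.
Step 3. [-x = -2] flip signs both sides ⇒ neg: x = 2.

Answer: x ∈ {2}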